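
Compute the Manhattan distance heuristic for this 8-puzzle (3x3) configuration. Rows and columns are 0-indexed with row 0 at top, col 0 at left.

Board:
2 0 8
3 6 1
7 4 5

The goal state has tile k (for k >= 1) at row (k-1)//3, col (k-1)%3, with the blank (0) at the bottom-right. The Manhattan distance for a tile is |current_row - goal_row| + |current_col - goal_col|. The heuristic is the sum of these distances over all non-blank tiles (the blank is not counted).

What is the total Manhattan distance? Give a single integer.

Tile 2: at (0,0), goal (0,1), distance |0-0|+|0-1| = 1
Tile 8: at (0,2), goal (2,1), distance |0-2|+|2-1| = 3
Tile 3: at (1,0), goal (0,2), distance |1-0|+|0-2| = 3
Tile 6: at (1,1), goal (1,2), distance |1-1|+|1-2| = 1
Tile 1: at (1,2), goal (0,0), distance |1-0|+|2-0| = 3
Tile 7: at (2,0), goal (2,0), distance |2-2|+|0-0| = 0
Tile 4: at (2,1), goal (1,0), distance |2-1|+|1-0| = 2
Tile 5: at (2,2), goal (1,1), distance |2-1|+|2-1| = 2
Sum: 1 + 3 + 3 + 1 + 3 + 0 + 2 + 2 = 15

Answer: 15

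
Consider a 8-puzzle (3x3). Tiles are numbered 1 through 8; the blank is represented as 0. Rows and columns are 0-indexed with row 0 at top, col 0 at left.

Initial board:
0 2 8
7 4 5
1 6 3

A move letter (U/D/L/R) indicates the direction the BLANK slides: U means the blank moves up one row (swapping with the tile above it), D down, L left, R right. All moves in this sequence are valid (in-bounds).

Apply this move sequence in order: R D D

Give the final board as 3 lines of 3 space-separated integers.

After move 1 (R):
2 0 8
7 4 5
1 6 3

After move 2 (D):
2 4 8
7 0 5
1 6 3

After move 3 (D):
2 4 8
7 6 5
1 0 3

Answer: 2 4 8
7 6 5
1 0 3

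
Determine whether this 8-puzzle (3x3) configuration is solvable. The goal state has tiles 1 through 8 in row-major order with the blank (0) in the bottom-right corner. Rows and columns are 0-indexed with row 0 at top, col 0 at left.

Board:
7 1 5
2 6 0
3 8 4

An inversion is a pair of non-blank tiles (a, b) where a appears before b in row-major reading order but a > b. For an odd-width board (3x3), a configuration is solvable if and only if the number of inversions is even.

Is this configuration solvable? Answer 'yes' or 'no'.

Answer: yes

Derivation:
Inversions (pairs i<j in row-major order where tile[i] > tile[j] > 0): 12
12 is even, so the puzzle is solvable.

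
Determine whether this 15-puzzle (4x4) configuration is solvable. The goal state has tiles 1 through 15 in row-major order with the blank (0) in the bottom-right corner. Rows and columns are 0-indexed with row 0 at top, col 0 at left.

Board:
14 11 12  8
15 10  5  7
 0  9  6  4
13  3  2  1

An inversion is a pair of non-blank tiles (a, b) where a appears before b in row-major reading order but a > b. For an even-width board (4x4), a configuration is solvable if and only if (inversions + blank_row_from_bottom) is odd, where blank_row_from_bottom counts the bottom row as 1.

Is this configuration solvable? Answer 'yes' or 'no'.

Inversions: 85
Blank is in row 2 (0-indexed from top), which is row 2 counting from the bottom (bottom = 1).
85 + 2 = 87, which is odd, so the puzzle is solvable.

Answer: yes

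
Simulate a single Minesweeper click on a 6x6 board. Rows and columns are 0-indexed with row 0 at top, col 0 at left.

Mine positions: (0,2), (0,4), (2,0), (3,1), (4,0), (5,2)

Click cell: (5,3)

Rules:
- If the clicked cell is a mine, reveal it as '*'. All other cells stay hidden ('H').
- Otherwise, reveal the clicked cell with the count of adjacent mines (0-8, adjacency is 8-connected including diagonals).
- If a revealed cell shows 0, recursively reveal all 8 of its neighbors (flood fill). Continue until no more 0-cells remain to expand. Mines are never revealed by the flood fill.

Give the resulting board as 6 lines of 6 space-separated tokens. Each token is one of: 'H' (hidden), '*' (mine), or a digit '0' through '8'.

H H H H H H
H H H H H H
H H H H H H
H H H H H H
H H H H H H
H H H 1 H H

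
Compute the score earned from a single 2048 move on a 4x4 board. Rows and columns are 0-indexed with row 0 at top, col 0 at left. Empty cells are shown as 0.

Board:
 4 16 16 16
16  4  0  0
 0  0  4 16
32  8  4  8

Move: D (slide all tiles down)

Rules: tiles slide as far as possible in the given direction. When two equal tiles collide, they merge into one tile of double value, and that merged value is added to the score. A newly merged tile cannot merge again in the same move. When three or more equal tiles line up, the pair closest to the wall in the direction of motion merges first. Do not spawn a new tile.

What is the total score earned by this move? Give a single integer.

Slide down:
col 0: [4, 16, 0, 32] -> [0, 4, 16, 32]  score +0 (running 0)
col 1: [16, 4, 0, 8] -> [0, 16, 4, 8]  score +0 (running 0)
col 2: [16, 0, 4, 4] -> [0, 0, 16, 8]  score +8 (running 8)
col 3: [16, 0, 16, 8] -> [0, 0, 32, 8]  score +32 (running 40)
Board after move:
 0  0  0  0
 4 16  0  0
16  4 16 32
32  8  8  8

Answer: 40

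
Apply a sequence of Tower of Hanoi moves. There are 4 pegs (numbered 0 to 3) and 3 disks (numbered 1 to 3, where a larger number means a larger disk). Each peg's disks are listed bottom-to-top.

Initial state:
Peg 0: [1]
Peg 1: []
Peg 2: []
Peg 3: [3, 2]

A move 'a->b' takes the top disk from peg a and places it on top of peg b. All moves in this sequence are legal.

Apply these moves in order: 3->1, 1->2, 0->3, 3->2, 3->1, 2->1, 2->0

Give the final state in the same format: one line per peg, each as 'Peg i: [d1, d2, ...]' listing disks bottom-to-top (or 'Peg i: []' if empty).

Answer: Peg 0: [2]
Peg 1: [3, 1]
Peg 2: []
Peg 3: []

Derivation:
After move 1 (3->1):
Peg 0: [1]
Peg 1: [2]
Peg 2: []
Peg 3: [3]

After move 2 (1->2):
Peg 0: [1]
Peg 1: []
Peg 2: [2]
Peg 3: [3]

After move 3 (0->3):
Peg 0: []
Peg 1: []
Peg 2: [2]
Peg 3: [3, 1]

After move 4 (3->2):
Peg 0: []
Peg 1: []
Peg 2: [2, 1]
Peg 3: [3]

After move 5 (3->1):
Peg 0: []
Peg 1: [3]
Peg 2: [2, 1]
Peg 3: []

After move 6 (2->1):
Peg 0: []
Peg 1: [3, 1]
Peg 2: [2]
Peg 3: []

After move 7 (2->0):
Peg 0: [2]
Peg 1: [3, 1]
Peg 2: []
Peg 3: []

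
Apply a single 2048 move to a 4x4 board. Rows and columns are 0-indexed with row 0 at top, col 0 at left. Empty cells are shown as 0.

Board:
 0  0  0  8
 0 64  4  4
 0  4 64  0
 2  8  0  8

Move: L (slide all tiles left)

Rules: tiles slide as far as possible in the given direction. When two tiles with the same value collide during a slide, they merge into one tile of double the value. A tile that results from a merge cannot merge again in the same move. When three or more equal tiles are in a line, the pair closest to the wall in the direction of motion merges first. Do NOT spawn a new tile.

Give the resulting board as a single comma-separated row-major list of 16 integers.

Slide left:
row 0: [0, 0, 0, 8] -> [8, 0, 0, 0]
row 1: [0, 64, 4, 4] -> [64, 8, 0, 0]
row 2: [0, 4, 64, 0] -> [4, 64, 0, 0]
row 3: [2, 8, 0, 8] -> [2, 16, 0, 0]

Answer: 8, 0, 0, 0, 64, 8, 0, 0, 4, 64, 0, 0, 2, 16, 0, 0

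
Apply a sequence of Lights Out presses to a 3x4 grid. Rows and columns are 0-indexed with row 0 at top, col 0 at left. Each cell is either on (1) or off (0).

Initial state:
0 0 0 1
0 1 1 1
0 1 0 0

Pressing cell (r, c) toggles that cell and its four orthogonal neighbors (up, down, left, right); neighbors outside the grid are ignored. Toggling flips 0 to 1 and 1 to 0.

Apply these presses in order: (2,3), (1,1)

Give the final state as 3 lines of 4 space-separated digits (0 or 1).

Answer: 0 1 0 1
1 0 0 0
0 0 1 1

Derivation:
After press 1 at (2,3):
0 0 0 1
0 1 1 0
0 1 1 1

After press 2 at (1,1):
0 1 0 1
1 0 0 0
0 0 1 1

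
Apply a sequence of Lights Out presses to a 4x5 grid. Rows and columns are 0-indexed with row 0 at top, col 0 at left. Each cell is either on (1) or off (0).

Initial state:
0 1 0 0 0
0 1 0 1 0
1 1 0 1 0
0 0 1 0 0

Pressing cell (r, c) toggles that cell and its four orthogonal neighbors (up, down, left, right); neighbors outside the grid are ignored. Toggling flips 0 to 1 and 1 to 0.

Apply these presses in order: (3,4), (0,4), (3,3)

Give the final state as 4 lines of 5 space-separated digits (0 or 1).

After press 1 at (3,4):
0 1 0 0 0
0 1 0 1 0
1 1 0 1 1
0 0 1 1 1

After press 2 at (0,4):
0 1 0 1 1
0 1 0 1 1
1 1 0 1 1
0 0 1 1 1

After press 3 at (3,3):
0 1 0 1 1
0 1 0 1 1
1 1 0 0 1
0 0 0 0 0

Answer: 0 1 0 1 1
0 1 0 1 1
1 1 0 0 1
0 0 0 0 0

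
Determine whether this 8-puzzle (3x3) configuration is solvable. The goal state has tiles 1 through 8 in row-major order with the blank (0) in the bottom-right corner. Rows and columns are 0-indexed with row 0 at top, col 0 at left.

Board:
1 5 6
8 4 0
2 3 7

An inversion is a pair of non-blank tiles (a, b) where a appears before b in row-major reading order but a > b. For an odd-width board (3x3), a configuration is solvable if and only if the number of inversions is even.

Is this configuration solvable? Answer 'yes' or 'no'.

Answer: yes

Derivation:
Inversions (pairs i<j in row-major order where tile[i] > tile[j] > 0): 12
12 is even, so the puzzle is solvable.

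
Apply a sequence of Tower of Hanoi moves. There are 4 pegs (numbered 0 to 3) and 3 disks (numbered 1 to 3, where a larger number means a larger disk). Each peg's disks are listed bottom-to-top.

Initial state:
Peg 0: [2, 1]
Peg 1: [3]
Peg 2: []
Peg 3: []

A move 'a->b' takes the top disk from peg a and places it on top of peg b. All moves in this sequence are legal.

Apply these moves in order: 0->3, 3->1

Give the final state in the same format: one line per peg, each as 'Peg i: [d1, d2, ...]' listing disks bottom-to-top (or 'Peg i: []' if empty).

Answer: Peg 0: [2]
Peg 1: [3, 1]
Peg 2: []
Peg 3: []

Derivation:
After move 1 (0->3):
Peg 0: [2]
Peg 1: [3]
Peg 2: []
Peg 3: [1]

After move 2 (3->1):
Peg 0: [2]
Peg 1: [3, 1]
Peg 2: []
Peg 3: []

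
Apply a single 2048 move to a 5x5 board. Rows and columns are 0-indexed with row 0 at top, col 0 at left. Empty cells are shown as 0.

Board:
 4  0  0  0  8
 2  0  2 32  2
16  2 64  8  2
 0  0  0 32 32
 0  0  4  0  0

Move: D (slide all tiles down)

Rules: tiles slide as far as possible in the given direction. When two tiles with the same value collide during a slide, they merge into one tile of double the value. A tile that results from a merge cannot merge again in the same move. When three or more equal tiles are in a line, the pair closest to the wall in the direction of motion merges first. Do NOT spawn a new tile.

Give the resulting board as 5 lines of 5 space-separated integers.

Slide down:
col 0: [4, 2, 16, 0, 0] -> [0, 0, 4, 2, 16]
col 1: [0, 0, 2, 0, 0] -> [0, 0, 0, 0, 2]
col 2: [0, 2, 64, 0, 4] -> [0, 0, 2, 64, 4]
col 3: [0, 32, 8, 32, 0] -> [0, 0, 32, 8, 32]
col 4: [8, 2, 2, 32, 0] -> [0, 0, 8, 4, 32]

Answer:  0  0  0  0  0
 0  0  0  0  0
 4  0  2 32  8
 2  0 64  8  4
16  2  4 32 32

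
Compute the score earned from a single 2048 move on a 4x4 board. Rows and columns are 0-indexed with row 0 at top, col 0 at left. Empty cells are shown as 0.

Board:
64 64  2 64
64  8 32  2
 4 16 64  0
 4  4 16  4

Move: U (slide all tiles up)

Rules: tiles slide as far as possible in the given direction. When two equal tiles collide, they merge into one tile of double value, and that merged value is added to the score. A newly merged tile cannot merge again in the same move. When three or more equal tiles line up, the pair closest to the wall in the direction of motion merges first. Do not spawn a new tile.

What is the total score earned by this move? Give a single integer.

Slide up:
col 0: [64, 64, 4, 4] -> [128, 8, 0, 0]  score +136 (running 136)
col 1: [64, 8, 16, 4] -> [64, 8, 16, 4]  score +0 (running 136)
col 2: [2, 32, 64, 16] -> [2, 32, 64, 16]  score +0 (running 136)
col 3: [64, 2, 0, 4] -> [64, 2, 4, 0]  score +0 (running 136)
Board after move:
128  64   2  64
  8   8  32   2
  0  16  64   4
  0   4  16   0

Answer: 136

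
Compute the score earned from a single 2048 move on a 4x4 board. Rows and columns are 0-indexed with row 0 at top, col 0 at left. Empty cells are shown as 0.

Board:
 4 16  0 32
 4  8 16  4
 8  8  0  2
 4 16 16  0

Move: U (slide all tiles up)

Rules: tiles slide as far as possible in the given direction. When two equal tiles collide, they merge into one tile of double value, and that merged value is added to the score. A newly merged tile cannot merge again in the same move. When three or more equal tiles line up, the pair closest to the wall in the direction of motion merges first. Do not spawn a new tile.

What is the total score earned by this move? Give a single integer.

Answer: 56

Derivation:
Slide up:
col 0: [4, 4, 8, 4] -> [8, 8, 4, 0]  score +8 (running 8)
col 1: [16, 8, 8, 16] -> [16, 16, 16, 0]  score +16 (running 24)
col 2: [0, 16, 0, 16] -> [32, 0, 0, 0]  score +32 (running 56)
col 3: [32, 4, 2, 0] -> [32, 4, 2, 0]  score +0 (running 56)
Board after move:
 8 16 32 32
 8 16  0  4
 4 16  0  2
 0  0  0  0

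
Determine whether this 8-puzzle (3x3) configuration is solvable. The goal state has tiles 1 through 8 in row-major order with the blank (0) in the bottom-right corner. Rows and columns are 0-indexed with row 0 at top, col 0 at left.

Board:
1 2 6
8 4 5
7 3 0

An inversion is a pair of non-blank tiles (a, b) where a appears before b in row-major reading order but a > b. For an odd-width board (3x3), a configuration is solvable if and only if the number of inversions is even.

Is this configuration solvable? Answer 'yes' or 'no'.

Answer: yes

Derivation:
Inversions (pairs i<j in row-major order where tile[i] > tile[j] > 0): 10
10 is even, so the puzzle is solvable.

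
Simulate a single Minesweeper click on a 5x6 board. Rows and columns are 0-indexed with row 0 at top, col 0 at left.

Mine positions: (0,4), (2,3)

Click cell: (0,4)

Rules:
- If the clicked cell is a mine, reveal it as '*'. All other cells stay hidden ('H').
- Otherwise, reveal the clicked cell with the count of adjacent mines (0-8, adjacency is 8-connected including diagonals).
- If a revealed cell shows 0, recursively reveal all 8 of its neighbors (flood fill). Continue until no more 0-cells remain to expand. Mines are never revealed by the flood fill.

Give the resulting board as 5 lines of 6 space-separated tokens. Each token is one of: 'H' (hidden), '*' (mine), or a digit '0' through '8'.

H H H H * H
H H H H H H
H H H H H H
H H H H H H
H H H H H H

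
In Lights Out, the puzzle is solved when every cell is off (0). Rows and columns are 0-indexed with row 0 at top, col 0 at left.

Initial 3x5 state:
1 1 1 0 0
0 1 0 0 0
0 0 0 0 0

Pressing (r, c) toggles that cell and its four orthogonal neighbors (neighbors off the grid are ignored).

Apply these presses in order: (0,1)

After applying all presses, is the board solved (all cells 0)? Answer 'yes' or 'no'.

After press 1 at (0,1):
0 0 0 0 0
0 0 0 0 0
0 0 0 0 0

Lights still on: 0

Answer: yes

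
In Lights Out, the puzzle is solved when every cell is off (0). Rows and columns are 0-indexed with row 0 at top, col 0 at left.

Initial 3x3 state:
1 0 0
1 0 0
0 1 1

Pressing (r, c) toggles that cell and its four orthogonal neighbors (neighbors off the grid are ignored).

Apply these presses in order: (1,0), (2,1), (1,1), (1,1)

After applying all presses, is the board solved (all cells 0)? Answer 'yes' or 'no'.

Answer: yes

Derivation:
After press 1 at (1,0):
0 0 0
0 1 0
1 1 1

After press 2 at (2,1):
0 0 0
0 0 0
0 0 0

After press 3 at (1,1):
0 1 0
1 1 1
0 1 0

After press 4 at (1,1):
0 0 0
0 0 0
0 0 0

Lights still on: 0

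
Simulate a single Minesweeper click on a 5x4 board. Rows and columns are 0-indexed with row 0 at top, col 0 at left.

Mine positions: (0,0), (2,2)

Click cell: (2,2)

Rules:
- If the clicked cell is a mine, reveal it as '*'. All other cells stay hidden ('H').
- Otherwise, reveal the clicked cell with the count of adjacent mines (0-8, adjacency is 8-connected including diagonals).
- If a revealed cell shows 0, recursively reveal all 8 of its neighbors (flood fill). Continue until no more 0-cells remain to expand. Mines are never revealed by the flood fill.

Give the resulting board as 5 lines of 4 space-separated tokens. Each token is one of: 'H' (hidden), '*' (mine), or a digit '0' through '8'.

H H H H
H H H H
H H * H
H H H H
H H H H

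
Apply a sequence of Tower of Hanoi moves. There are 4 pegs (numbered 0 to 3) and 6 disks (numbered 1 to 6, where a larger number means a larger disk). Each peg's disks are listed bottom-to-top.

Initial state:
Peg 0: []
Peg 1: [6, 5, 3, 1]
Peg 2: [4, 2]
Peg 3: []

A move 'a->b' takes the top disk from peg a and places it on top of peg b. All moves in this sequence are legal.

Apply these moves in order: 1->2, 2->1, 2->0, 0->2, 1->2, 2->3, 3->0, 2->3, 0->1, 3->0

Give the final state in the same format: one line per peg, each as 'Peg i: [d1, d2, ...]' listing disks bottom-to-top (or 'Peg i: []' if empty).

Answer: Peg 0: [2]
Peg 1: [6, 5, 3, 1]
Peg 2: [4]
Peg 3: []

Derivation:
After move 1 (1->2):
Peg 0: []
Peg 1: [6, 5, 3]
Peg 2: [4, 2, 1]
Peg 3: []

After move 2 (2->1):
Peg 0: []
Peg 1: [6, 5, 3, 1]
Peg 2: [4, 2]
Peg 3: []

After move 3 (2->0):
Peg 0: [2]
Peg 1: [6, 5, 3, 1]
Peg 2: [4]
Peg 3: []

After move 4 (0->2):
Peg 0: []
Peg 1: [6, 5, 3, 1]
Peg 2: [4, 2]
Peg 3: []

After move 5 (1->2):
Peg 0: []
Peg 1: [6, 5, 3]
Peg 2: [4, 2, 1]
Peg 3: []

After move 6 (2->3):
Peg 0: []
Peg 1: [6, 5, 3]
Peg 2: [4, 2]
Peg 3: [1]

After move 7 (3->0):
Peg 0: [1]
Peg 1: [6, 5, 3]
Peg 2: [4, 2]
Peg 3: []

After move 8 (2->3):
Peg 0: [1]
Peg 1: [6, 5, 3]
Peg 2: [4]
Peg 3: [2]

After move 9 (0->1):
Peg 0: []
Peg 1: [6, 5, 3, 1]
Peg 2: [4]
Peg 3: [2]

After move 10 (3->0):
Peg 0: [2]
Peg 1: [6, 5, 3, 1]
Peg 2: [4]
Peg 3: []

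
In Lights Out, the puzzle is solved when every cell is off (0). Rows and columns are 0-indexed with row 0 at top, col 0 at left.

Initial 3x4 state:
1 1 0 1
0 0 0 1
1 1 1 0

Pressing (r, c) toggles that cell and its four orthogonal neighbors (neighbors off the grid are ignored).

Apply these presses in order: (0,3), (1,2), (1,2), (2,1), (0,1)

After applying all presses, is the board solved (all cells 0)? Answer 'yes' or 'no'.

Answer: yes

Derivation:
After press 1 at (0,3):
1 1 1 0
0 0 0 0
1 1 1 0

After press 2 at (1,2):
1 1 0 0
0 1 1 1
1 1 0 0

After press 3 at (1,2):
1 1 1 0
0 0 0 0
1 1 1 0

After press 4 at (2,1):
1 1 1 0
0 1 0 0
0 0 0 0

After press 5 at (0,1):
0 0 0 0
0 0 0 0
0 0 0 0

Lights still on: 0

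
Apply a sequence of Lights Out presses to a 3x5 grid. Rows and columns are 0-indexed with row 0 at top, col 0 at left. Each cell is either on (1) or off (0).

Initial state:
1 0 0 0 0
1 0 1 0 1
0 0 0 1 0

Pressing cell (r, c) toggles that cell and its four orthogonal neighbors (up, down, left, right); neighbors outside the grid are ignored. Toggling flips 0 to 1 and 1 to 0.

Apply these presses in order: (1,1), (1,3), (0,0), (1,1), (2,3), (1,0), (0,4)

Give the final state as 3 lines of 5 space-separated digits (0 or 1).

After press 1 at (1,1):
1 1 0 0 0
0 1 0 0 1
0 1 0 1 0

After press 2 at (1,3):
1 1 0 1 0
0 1 1 1 0
0 1 0 0 0

After press 3 at (0,0):
0 0 0 1 0
1 1 1 1 0
0 1 0 0 0

After press 4 at (1,1):
0 1 0 1 0
0 0 0 1 0
0 0 0 0 0

After press 5 at (2,3):
0 1 0 1 0
0 0 0 0 0
0 0 1 1 1

After press 6 at (1,0):
1 1 0 1 0
1 1 0 0 0
1 0 1 1 1

After press 7 at (0,4):
1 1 0 0 1
1 1 0 0 1
1 0 1 1 1

Answer: 1 1 0 0 1
1 1 0 0 1
1 0 1 1 1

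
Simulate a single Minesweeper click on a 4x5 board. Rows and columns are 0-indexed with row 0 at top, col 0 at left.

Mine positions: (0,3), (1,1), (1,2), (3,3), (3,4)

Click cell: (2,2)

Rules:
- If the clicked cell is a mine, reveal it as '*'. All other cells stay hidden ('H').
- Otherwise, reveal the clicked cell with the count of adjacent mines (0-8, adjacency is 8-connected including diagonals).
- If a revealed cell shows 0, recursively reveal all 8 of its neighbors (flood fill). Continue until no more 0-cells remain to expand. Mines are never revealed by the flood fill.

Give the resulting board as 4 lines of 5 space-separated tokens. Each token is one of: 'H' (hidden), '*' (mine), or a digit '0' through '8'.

H H H H H
H H H H H
H H 3 H H
H H H H H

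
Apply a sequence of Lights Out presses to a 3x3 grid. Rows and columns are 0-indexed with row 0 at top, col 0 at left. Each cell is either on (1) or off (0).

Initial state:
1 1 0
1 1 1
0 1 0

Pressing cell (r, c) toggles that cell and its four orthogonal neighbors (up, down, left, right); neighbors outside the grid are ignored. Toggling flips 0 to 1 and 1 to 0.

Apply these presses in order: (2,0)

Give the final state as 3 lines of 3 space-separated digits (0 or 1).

After press 1 at (2,0):
1 1 0
0 1 1
1 0 0

Answer: 1 1 0
0 1 1
1 0 0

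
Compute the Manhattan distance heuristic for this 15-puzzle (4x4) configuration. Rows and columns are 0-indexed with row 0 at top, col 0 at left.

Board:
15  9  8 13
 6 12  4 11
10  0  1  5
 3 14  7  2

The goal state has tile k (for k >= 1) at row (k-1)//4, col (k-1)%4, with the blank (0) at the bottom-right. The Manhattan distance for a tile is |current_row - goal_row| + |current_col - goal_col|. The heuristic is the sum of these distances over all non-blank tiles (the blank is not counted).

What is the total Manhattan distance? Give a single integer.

Tile 15: at (0,0), goal (3,2), distance |0-3|+|0-2| = 5
Tile 9: at (0,1), goal (2,0), distance |0-2|+|1-0| = 3
Tile 8: at (0,2), goal (1,3), distance |0-1|+|2-3| = 2
Tile 13: at (0,3), goal (3,0), distance |0-3|+|3-0| = 6
Tile 6: at (1,0), goal (1,1), distance |1-1|+|0-1| = 1
Tile 12: at (1,1), goal (2,3), distance |1-2|+|1-3| = 3
Tile 4: at (1,2), goal (0,3), distance |1-0|+|2-3| = 2
Tile 11: at (1,3), goal (2,2), distance |1-2|+|3-2| = 2
Tile 10: at (2,0), goal (2,1), distance |2-2|+|0-1| = 1
Tile 1: at (2,2), goal (0,0), distance |2-0|+|2-0| = 4
Tile 5: at (2,3), goal (1,0), distance |2-1|+|3-0| = 4
Tile 3: at (3,0), goal (0,2), distance |3-0|+|0-2| = 5
Tile 14: at (3,1), goal (3,1), distance |3-3|+|1-1| = 0
Tile 7: at (3,2), goal (1,2), distance |3-1|+|2-2| = 2
Tile 2: at (3,3), goal (0,1), distance |3-0|+|3-1| = 5
Sum: 5 + 3 + 2 + 6 + 1 + 3 + 2 + 2 + 1 + 4 + 4 + 5 + 0 + 2 + 5 = 45

Answer: 45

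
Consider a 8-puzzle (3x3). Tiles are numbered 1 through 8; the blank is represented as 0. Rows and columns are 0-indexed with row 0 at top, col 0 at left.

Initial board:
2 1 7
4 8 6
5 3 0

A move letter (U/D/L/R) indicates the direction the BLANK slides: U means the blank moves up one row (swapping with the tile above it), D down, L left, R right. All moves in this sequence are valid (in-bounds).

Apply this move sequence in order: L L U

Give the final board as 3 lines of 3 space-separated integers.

Answer: 2 1 7
0 8 6
4 5 3

Derivation:
After move 1 (L):
2 1 7
4 8 6
5 0 3

After move 2 (L):
2 1 7
4 8 6
0 5 3

After move 3 (U):
2 1 7
0 8 6
4 5 3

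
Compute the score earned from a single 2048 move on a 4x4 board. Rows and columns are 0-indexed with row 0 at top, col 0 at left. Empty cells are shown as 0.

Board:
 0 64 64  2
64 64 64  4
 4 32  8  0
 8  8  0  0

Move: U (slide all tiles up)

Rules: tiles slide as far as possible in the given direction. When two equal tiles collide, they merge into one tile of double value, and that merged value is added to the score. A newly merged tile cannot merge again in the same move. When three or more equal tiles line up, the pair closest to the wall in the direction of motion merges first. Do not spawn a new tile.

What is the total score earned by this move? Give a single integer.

Slide up:
col 0: [0, 64, 4, 8] -> [64, 4, 8, 0]  score +0 (running 0)
col 1: [64, 64, 32, 8] -> [128, 32, 8, 0]  score +128 (running 128)
col 2: [64, 64, 8, 0] -> [128, 8, 0, 0]  score +128 (running 256)
col 3: [2, 4, 0, 0] -> [2, 4, 0, 0]  score +0 (running 256)
Board after move:
 64 128 128   2
  4  32   8   4
  8   8   0   0
  0   0   0   0

Answer: 256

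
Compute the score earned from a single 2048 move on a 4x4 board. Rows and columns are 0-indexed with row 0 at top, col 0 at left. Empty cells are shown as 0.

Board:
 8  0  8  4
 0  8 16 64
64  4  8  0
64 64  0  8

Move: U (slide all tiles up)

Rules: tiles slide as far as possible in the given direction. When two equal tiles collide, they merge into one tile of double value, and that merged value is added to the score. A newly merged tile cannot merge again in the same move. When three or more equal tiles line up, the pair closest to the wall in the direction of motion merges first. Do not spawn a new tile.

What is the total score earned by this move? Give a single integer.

Answer: 128

Derivation:
Slide up:
col 0: [8, 0, 64, 64] -> [8, 128, 0, 0]  score +128 (running 128)
col 1: [0, 8, 4, 64] -> [8, 4, 64, 0]  score +0 (running 128)
col 2: [8, 16, 8, 0] -> [8, 16, 8, 0]  score +0 (running 128)
col 3: [4, 64, 0, 8] -> [4, 64, 8, 0]  score +0 (running 128)
Board after move:
  8   8   8   4
128   4  16  64
  0  64   8   8
  0   0   0   0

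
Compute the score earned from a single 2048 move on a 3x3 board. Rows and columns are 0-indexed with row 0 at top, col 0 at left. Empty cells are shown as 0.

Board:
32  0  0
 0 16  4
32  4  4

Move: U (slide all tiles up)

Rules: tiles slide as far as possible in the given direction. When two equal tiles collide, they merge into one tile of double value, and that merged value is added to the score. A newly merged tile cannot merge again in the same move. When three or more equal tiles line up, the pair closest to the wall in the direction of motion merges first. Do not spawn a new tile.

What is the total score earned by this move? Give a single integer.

Slide up:
col 0: [32, 0, 32] -> [64, 0, 0]  score +64 (running 64)
col 1: [0, 16, 4] -> [16, 4, 0]  score +0 (running 64)
col 2: [0, 4, 4] -> [8, 0, 0]  score +8 (running 72)
Board after move:
64 16  8
 0  4  0
 0  0  0

Answer: 72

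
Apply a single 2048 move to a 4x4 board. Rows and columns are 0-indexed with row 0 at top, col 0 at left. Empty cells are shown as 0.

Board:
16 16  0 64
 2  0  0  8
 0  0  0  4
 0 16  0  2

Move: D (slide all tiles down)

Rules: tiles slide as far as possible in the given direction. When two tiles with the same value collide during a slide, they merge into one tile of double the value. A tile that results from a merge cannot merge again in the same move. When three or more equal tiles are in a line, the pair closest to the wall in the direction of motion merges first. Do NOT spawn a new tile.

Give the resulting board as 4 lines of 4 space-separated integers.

Answer:  0  0  0 64
 0  0  0  8
16  0  0  4
 2 32  0  2

Derivation:
Slide down:
col 0: [16, 2, 0, 0] -> [0, 0, 16, 2]
col 1: [16, 0, 0, 16] -> [0, 0, 0, 32]
col 2: [0, 0, 0, 0] -> [0, 0, 0, 0]
col 3: [64, 8, 4, 2] -> [64, 8, 4, 2]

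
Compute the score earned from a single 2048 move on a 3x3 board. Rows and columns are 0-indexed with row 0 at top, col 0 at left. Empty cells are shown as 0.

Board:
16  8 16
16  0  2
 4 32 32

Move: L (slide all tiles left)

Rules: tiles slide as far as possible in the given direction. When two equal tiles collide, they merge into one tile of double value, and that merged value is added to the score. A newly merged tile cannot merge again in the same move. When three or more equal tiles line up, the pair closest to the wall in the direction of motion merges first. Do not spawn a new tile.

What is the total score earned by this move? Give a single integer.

Slide left:
row 0: [16, 8, 16] -> [16, 8, 16]  score +0 (running 0)
row 1: [16, 0, 2] -> [16, 2, 0]  score +0 (running 0)
row 2: [4, 32, 32] -> [4, 64, 0]  score +64 (running 64)
Board after move:
16  8 16
16  2  0
 4 64  0

Answer: 64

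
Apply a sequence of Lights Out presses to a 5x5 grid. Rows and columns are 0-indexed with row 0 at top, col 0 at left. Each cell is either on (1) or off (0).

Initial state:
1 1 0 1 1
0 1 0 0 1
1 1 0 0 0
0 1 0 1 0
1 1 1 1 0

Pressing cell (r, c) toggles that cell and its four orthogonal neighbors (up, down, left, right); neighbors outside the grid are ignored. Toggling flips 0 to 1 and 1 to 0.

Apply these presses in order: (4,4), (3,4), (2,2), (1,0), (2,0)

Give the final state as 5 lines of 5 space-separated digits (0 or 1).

After press 1 at (4,4):
1 1 0 1 1
0 1 0 0 1
1 1 0 0 0
0 1 0 1 1
1 1 1 0 1

After press 2 at (3,4):
1 1 0 1 1
0 1 0 0 1
1 1 0 0 1
0 1 0 0 0
1 1 1 0 0

After press 3 at (2,2):
1 1 0 1 1
0 1 1 0 1
1 0 1 1 1
0 1 1 0 0
1 1 1 0 0

After press 4 at (1,0):
0 1 0 1 1
1 0 1 0 1
0 0 1 1 1
0 1 1 0 0
1 1 1 0 0

After press 5 at (2,0):
0 1 0 1 1
0 0 1 0 1
1 1 1 1 1
1 1 1 0 0
1 1 1 0 0

Answer: 0 1 0 1 1
0 0 1 0 1
1 1 1 1 1
1 1 1 0 0
1 1 1 0 0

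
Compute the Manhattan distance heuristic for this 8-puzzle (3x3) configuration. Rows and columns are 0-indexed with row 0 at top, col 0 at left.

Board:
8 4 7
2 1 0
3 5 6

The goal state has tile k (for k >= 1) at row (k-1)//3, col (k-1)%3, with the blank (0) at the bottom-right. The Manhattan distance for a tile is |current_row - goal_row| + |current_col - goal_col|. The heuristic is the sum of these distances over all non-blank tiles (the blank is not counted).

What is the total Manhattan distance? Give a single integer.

Answer: 19

Derivation:
Tile 8: (0,0)->(2,1) = 3
Tile 4: (0,1)->(1,0) = 2
Tile 7: (0,2)->(2,0) = 4
Tile 2: (1,0)->(0,1) = 2
Tile 1: (1,1)->(0,0) = 2
Tile 3: (2,0)->(0,2) = 4
Tile 5: (2,1)->(1,1) = 1
Tile 6: (2,2)->(1,2) = 1
Sum: 3 + 2 + 4 + 2 + 2 + 4 + 1 + 1 = 19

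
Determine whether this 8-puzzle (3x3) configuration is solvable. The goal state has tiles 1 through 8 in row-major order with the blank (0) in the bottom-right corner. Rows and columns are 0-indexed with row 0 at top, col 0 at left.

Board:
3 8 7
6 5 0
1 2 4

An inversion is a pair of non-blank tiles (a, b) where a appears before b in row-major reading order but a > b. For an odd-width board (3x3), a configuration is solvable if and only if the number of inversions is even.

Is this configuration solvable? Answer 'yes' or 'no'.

Answer: yes

Derivation:
Inversions (pairs i<j in row-major order where tile[i] > tile[j] > 0): 20
20 is even, so the puzzle is solvable.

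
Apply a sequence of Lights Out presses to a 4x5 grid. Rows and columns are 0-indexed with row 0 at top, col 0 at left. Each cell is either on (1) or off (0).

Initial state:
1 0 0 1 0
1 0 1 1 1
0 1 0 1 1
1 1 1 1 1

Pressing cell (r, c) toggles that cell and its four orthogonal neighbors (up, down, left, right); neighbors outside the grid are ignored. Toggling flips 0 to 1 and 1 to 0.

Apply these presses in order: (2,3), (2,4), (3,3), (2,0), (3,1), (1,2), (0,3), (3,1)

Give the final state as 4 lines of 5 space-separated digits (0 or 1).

Answer: 1 0 0 0 1
0 1 0 0 0
1 0 0 0 1
0 1 0 1 1

Derivation:
After press 1 at (2,3):
1 0 0 1 0
1 0 1 0 1
0 1 1 0 0
1 1 1 0 1

After press 2 at (2,4):
1 0 0 1 0
1 0 1 0 0
0 1 1 1 1
1 1 1 0 0

After press 3 at (3,3):
1 0 0 1 0
1 0 1 0 0
0 1 1 0 1
1 1 0 1 1

After press 4 at (2,0):
1 0 0 1 0
0 0 1 0 0
1 0 1 0 1
0 1 0 1 1

After press 5 at (3,1):
1 0 0 1 0
0 0 1 0 0
1 1 1 0 1
1 0 1 1 1

After press 6 at (1,2):
1 0 1 1 0
0 1 0 1 0
1 1 0 0 1
1 0 1 1 1

After press 7 at (0,3):
1 0 0 0 1
0 1 0 0 0
1 1 0 0 1
1 0 1 1 1

After press 8 at (3,1):
1 0 0 0 1
0 1 0 0 0
1 0 0 0 1
0 1 0 1 1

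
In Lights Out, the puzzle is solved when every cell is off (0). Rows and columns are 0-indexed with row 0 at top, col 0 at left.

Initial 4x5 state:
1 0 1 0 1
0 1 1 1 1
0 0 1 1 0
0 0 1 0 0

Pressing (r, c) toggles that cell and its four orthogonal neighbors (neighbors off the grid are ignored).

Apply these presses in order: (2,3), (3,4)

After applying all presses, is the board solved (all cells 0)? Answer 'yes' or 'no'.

Answer: no

Derivation:
After press 1 at (2,3):
1 0 1 0 1
0 1 1 0 1
0 0 0 0 1
0 0 1 1 0

After press 2 at (3,4):
1 0 1 0 1
0 1 1 0 1
0 0 0 0 0
0 0 1 0 1

Lights still on: 8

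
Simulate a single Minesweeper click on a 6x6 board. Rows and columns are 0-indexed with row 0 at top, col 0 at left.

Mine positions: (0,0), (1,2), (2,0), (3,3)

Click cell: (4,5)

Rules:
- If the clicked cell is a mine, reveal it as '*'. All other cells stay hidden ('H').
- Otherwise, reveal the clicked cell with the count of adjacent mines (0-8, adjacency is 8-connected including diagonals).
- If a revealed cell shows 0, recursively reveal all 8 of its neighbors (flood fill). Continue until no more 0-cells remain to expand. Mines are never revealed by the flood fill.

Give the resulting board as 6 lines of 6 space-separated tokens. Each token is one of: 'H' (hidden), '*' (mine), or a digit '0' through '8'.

H H H 1 0 0
H H H 1 0 0
H H H 2 1 0
1 1 1 H 1 0
0 0 1 1 1 0
0 0 0 0 0 0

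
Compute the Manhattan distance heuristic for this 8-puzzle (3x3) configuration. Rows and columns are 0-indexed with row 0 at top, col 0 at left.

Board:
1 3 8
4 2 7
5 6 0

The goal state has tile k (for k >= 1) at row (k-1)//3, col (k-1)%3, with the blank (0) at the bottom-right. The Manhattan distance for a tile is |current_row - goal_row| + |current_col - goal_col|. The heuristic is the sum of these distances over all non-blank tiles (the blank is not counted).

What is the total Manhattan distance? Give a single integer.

Answer: 12

Derivation:
Tile 1: (0,0)->(0,0) = 0
Tile 3: (0,1)->(0,2) = 1
Tile 8: (0,2)->(2,1) = 3
Tile 4: (1,0)->(1,0) = 0
Tile 2: (1,1)->(0,1) = 1
Tile 7: (1,2)->(2,0) = 3
Tile 5: (2,0)->(1,1) = 2
Tile 6: (2,1)->(1,2) = 2
Sum: 0 + 1 + 3 + 0 + 1 + 3 + 2 + 2 = 12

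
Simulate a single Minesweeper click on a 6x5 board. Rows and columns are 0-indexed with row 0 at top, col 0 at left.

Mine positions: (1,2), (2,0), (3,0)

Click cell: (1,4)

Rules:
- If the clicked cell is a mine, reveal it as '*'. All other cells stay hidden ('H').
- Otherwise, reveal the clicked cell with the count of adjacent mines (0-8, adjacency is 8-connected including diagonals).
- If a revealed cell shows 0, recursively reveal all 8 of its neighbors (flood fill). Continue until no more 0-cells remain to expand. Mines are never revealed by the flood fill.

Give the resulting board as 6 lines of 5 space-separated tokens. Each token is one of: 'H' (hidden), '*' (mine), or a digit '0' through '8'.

H H H 1 0
H H H 1 0
H 3 1 1 0
H 2 0 0 0
1 1 0 0 0
0 0 0 0 0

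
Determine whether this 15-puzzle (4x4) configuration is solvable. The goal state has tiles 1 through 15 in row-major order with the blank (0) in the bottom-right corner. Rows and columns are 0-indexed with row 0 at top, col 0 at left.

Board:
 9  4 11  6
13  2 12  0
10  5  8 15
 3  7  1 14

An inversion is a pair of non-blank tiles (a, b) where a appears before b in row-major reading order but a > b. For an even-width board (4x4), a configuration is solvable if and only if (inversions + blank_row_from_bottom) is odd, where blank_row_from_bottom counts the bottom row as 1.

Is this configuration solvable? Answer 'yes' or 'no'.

Inversions: 54
Blank is in row 1 (0-indexed from top), which is row 3 counting from the bottom (bottom = 1).
54 + 3 = 57, which is odd, so the puzzle is solvable.

Answer: yes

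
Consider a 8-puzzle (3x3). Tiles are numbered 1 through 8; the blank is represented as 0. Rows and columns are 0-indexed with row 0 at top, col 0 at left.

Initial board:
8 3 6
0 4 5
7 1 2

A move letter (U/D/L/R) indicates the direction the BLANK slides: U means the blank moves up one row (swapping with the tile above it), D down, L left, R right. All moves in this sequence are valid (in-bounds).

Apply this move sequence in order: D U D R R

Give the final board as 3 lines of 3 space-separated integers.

After move 1 (D):
8 3 6
7 4 5
0 1 2

After move 2 (U):
8 3 6
0 4 5
7 1 2

After move 3 (D):
8 3 6
7 4 5
0 1 2

After move 4 (R):
8 3 6
7 4 5
1 0 2

After move 5 (R):
8 3 6
7 4 5
1 2 0

Answer: 8 3 6
7 4 5
1 2 0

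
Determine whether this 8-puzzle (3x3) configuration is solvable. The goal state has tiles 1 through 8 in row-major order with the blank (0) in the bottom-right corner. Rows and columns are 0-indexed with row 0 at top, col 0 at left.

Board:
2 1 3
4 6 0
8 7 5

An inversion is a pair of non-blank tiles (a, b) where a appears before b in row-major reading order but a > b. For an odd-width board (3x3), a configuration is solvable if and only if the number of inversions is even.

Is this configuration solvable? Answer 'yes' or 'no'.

Answer: no

Derivation:
Inversions (pairs i<j in row-major order where tile[i] > tile[j] > 0): 5
5 is odd, so the puzzle is not solvable.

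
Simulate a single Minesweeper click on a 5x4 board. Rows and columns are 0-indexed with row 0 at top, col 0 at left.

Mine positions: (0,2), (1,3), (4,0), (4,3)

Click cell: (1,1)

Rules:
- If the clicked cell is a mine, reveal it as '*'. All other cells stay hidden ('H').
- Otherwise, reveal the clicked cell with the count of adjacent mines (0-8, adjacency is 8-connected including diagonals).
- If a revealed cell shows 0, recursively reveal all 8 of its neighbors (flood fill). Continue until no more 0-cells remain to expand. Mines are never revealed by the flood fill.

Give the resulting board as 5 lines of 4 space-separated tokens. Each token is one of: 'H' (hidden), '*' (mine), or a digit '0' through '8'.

H H H H
H 1 H H
H H H H
H H H H
H H H H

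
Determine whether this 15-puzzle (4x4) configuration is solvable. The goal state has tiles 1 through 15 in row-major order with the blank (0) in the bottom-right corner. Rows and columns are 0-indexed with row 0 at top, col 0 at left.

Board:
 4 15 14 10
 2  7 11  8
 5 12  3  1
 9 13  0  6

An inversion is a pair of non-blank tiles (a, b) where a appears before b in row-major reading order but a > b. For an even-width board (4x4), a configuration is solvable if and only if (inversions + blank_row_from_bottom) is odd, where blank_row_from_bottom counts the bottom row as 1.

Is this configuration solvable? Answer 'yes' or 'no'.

Answer: yes

Derivation:
Inversions: 60
Blank is in row 3 (0-indexed from top), which is row 1 counting from the bottom (bottom = 1).
60 + 1 = 61, which is odd, so the puzzle is solvable.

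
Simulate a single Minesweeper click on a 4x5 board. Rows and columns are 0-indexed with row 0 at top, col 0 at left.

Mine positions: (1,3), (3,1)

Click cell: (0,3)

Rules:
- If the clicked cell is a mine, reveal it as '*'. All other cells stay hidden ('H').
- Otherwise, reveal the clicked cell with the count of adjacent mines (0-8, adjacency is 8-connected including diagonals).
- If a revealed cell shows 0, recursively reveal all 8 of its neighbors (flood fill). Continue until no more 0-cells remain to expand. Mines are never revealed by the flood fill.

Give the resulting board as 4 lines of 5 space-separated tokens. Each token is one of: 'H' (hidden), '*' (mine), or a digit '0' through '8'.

H H H 1 H
H H H H H
H H H H H
H H H H H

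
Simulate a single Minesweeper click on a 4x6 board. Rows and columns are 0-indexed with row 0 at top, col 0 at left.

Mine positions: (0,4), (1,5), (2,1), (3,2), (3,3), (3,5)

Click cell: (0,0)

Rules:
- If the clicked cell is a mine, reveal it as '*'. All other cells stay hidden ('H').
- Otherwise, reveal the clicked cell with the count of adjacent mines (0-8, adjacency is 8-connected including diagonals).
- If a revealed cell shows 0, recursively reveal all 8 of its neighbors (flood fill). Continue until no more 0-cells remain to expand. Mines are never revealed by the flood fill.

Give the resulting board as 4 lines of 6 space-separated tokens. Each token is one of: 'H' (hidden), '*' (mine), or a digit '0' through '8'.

0 0 0 1 H H
1 1 1 1 H H
H H H H H H
H H H H H H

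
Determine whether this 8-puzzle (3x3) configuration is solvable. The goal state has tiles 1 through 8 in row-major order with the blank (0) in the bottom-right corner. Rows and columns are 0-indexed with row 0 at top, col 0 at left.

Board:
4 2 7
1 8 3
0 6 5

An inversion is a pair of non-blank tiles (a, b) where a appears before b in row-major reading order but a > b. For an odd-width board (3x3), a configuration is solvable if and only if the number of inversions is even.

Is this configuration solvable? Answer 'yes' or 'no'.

Inversions (pairs i<j in row-major order where tile[i] > tile[j] > 0): 12
12 is even, so the puzzle is solvable.

Answer: yes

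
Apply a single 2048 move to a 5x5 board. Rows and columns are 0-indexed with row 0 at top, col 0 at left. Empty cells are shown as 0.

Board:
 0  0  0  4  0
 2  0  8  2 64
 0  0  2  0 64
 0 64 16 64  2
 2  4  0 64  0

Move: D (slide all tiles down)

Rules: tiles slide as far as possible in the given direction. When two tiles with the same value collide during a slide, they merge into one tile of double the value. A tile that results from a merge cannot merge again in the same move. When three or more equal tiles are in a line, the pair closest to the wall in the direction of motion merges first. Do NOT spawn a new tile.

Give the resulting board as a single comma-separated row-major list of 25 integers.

Answer: 0, 0, 0, 0, 0, 0, 0, 0, 0, 0, 0, 0, 8, 4, 0, 0, 64, 2, 2, 128, 4, 4, 16, 128, 2

Derivation:
Slide down:
col 0: [0, 2, 0, 0, 2] -> [0, 0, 0, 0, 4]
col 1: [0, 0, 0, 64, 4] -> [0, 0, 0, 64, 4]
col 2: [0, 8, 2, 16, 0] -> [0, 0, 8, 2, 16]
col 3: [4, 2, 0, 64, 64] -> [0, 0, 4, 2, 128]
col 4: [0, 64, 64, 2, 0] -> [0, 0, 0, 128, 2]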